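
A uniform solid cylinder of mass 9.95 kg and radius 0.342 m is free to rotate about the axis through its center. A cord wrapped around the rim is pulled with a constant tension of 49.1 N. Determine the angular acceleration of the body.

I = ½MR² = (1/2)(9.95)(0.342)² = 0.5819 kg·m².
τ = F R = (49.1)(0.342) = 16.79 N·m.
From τ = Iα: α = 16.79/0.5819 = 28.86 rad/s².

α ≈ 28.9 rad/s²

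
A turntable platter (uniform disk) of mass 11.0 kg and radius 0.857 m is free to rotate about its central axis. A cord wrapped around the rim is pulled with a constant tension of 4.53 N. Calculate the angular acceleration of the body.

α ≈ 0.961 rad/s²

I = ½MR² = (1/2)(11.0)(0.857)² = 4.039 kg·m².
τ = F R = (4.53)(0.857) = 3.882 N·m.
Newton's second law for rotation, τ = Iα, gives α = τ/I = 3.882/4.039 = 0.9611 rad/s².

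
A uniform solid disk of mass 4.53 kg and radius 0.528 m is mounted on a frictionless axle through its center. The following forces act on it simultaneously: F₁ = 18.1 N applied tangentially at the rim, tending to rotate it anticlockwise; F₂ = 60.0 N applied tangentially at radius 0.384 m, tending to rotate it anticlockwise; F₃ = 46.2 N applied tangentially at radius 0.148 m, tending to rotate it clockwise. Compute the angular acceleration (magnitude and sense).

I = ½MR² = (1/2)(4.53)(0.528)² = 0.6314 kg·m².
Taking anticlockwise as positive: τ₁ = +(18.1)(0.528) = +9.557 N·m; τ₂ = +(60.0)(0.384) = +23.04 N·m; τ₃ = −(46.2)(0.148) = −6.838 N·m.
Net torque τ = 25.76 N·m.
α = τ/I = 25.76/0.6314 = 40.79 rad/s².

α ≈ 40.8 rad/s², anticlockwise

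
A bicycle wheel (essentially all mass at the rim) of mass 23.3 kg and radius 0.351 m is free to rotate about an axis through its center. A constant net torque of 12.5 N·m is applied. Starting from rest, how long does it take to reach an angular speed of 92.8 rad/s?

t ≈ 21.3 s

I = MR² = (23.3)(0.351)² = 2.871 kg·m².
α = τ/I = 12.5/2.871 = 4.355 rad/s².
ω = αt ⇒ t = ω/α = 92.8/4.355 = 21.31 s.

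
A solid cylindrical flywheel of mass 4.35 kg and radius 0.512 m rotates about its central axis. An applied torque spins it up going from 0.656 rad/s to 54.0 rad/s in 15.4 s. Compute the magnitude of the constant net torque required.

τ ≈ 1.97 N·m

I = ½MR² = (1/2)(4.35)(0.512)² = 0.5702 kg·m².
α = Δω/Δt = (54.0 − 0.656)/15.4 = 3.464 rad/s².
τ = Iα = (0.5702)(3.464) = 1.975 N·m.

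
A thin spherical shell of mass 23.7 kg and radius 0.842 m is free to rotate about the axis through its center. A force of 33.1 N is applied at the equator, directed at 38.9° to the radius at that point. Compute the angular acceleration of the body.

α ≈ 1.56 rad/s²

I = (2/3)MR² = (2/3)(23.7)(0.842)² = 11.20 kg·m².
Only the tangential component produces torque: τ = F R sinθ = (33.1)(0.842) sin 38.9° = 17.50 N·m.
From τ = Iα: α = 17.50/11.20 = 1.562 rad/s².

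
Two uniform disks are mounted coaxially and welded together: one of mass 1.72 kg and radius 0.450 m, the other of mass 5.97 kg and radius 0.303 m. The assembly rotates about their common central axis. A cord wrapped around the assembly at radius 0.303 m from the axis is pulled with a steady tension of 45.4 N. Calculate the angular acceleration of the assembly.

α ≈ 30.7 rad/s²

I = ½M₁R₁² + ½M₂R₂² = ½(1.72)(0.450)² + ½(5.97)(0.303)² = 0.4482 kg·m².
τ = F r = (45.4)(0.303) = 13.76 N·m.
α = τ/I = 13.76/0.4482 = 30.69 rad/s².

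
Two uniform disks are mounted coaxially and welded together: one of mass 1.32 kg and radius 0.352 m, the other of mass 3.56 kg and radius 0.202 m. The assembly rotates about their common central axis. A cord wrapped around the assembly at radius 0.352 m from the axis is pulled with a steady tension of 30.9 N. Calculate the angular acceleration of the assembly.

α ≈ 70.4 rad/s²

I = ½M₁R₁² + ½M₂R₂² = ½(1.32)(0.352)² + ½(3.56)(0.202)² = 0.1544 kg·m².
τ = F r = (30.9)(0.352) = 10.88 N·m.
α = τ/I = 10.88/0.1544 = 70.44 rad/s².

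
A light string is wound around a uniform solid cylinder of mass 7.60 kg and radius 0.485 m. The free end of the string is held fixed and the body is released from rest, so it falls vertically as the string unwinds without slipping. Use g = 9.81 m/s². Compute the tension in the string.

Translation: Mg − T = Ma. Rotation about the center: TR = Iα with I = ½MR².
With a = αR: T = (I/R²)a = (1/2)M a, so Mg = (1 + 0.5000)Ma.
a = g/(1 + 0.5000) = 9.81/1.500 = 6.540 m/s².
T = 0.5000·M·a = (0.5000)(7.60)(6.540) = 24.85 N.

T ≈ 24.9 N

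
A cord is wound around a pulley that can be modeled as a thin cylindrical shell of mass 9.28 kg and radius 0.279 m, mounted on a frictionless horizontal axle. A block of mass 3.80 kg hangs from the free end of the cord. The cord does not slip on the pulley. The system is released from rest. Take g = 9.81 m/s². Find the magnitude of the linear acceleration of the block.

I = MR² = (9.28)(0.279)² = 0.7224 kg·m².
Block: mg − T = ma. Pulley: TR = Iα. No-slip: a = αR, so T = (I/R²)a = 9.280·a.
Then mg = (m + 9.280)a, so a = (3.80)(9.81)/(3.80 + 9.280) = 2.850 m/s².

a ≈ 2.85 m/s²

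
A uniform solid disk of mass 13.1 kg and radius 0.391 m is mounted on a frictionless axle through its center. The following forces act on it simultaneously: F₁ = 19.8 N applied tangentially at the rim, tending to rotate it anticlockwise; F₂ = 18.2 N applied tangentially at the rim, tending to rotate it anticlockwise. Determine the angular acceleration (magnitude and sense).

I = ½MR² = (1/2)(13.1)(0.391)² = 1.001 kg·m².
Taking anticlockwise as positive: τ₁ = +(19.8)(0.391) = +7.742 N·m; τ₂ = +(18.2)(0.391) = +7.116 N·m.
Net torque τ = 14.86 N·m.
α = τ/I = 14.86/1.001 = 14.84 rad/s².

α ≈ 14.8 rad/s², anticlockwise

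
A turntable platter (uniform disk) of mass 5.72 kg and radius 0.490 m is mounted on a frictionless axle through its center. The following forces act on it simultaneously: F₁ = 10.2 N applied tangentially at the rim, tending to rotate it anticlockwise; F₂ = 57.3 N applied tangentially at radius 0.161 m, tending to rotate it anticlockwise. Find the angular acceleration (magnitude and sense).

α ≈ 20.7 rad/s², anticlockwise

I = ½MR² = (1/2)(5.72)(0.490)² = 0.6867 kg·m².
Taking anticlockwise as positive: τ₁ = +(10.2)(0.490) = +4.998 N·m; τ₂ = +(57.3)(0.161) = +9.225 N·m.
Net torque τ = 14.22 N·m.
α = τ/I = 14.22/0.6867 = 20.71 rad/s².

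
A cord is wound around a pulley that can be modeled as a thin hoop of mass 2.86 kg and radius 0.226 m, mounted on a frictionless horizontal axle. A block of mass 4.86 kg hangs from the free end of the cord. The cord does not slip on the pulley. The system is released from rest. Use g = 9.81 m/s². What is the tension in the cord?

T ≈ 17.7 N

I = MR² = (2.86)(0.226)² = 0.1461 kg·m².
Block: mg − T = ma. Pulley: TR = Iα. No-slip: a = αR, so T = (I/R²)a = 2.860·a.
Then mg = (m + 2.860)a, so a = (4.86)(9.81)/(4.86 + 2.860) = 6.176 m/s².
T = 2.860·a = 17.66 N.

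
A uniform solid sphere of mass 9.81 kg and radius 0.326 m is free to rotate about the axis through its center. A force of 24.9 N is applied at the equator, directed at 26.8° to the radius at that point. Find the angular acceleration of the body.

α ≈ 8.78 rad/s²

I = (2/5)MR² = (2/5)(9.81)(0.326)² = 0.4170 kg·m².
Only the tangential component produces torque: τ = F R sinθ = (24.9)(0.326) sin 26.8° = 3.660 N·m.
Newton's second law for rotation, τ = Iα, gives α = τ/I = 3.660/0.4170 = 8.776 rad/s².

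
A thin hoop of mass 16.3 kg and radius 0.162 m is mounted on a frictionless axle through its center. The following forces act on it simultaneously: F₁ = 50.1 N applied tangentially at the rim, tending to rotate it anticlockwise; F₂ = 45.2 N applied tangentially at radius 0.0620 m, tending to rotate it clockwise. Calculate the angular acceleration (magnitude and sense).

α ≈ 12.4 rad/s², anticlockwise

I = MR² = (16.3)(0.162)² = 0.4278 kg·m².
Taking anticlockwise as positive: τ₁ = +(50.1)(0.162) = +8.116 N·m; τ₂ = −(45.2)(0.0620) = −2.802 N·m.
Net torque τ = 5.314 N·m.
α = τ/I = 5.314/0.4278 = 12.42 rad/s².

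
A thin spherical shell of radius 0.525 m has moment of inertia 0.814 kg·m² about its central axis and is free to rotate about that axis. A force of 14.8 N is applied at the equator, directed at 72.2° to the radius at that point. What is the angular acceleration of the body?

α ≈ 9.09 rad/s²

Only the tangential component produces torque: τ = F R sinθ = (14.8)(0.525) sin 72.2° = 7.398 N·m.
Newton's second law for rotation, τ = Iα, gives α = τ/I = 7.398/0.8140 = 9.089 rad/s².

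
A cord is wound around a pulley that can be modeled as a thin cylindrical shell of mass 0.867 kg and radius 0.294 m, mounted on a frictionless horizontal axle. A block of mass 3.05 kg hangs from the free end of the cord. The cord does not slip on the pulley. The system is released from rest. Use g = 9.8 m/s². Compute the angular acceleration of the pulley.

α ≈ 26.0 rad/s²

I = MR² = (0.867)(0.294)² = 0.07494 kg·m².
Block: mg − T = ma. Pulley: TR = Iα. No-slip: a = αR, so T = (I/R²)a = 0.8670·a.
Then mg = (m + 0.8670)a, so a = (3.05)(9.8)/(3.05 + 0.8670) = 7.631 m/s².
α = a/R = 7.631/0.294 = 25.96 rad/s².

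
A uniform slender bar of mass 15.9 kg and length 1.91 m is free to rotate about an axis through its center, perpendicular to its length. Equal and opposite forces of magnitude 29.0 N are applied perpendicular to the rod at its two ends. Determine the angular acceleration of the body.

α ≈ 11.5 rad/s²

I = (1/12)ML² = (1/12)(15.9)(1.91)² = 4.834 kg·m².
The couple gives τ = F·(L/2) + F·(L/2) = F L = (29.0)(1.91) = 55.39 N·m.
Newton's second law for rotation, τ = Iα, gives α = τ/I = 55.39/4.834 = 11.46 rad/s².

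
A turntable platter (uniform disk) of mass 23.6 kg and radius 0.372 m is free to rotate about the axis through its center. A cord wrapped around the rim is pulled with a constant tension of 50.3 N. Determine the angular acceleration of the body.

I = ½MR² = (1/2)(23.6)(0.372)² = 1.633 kg·m².
τ = F R = (50.3)(0.372) = 18.71 N·m.
Newton's second law for rotation, τ = Iα, gives α = τ/I = 18.71/1.633 = 11.46 rad/s².

α ≈ 11.5 rad/s²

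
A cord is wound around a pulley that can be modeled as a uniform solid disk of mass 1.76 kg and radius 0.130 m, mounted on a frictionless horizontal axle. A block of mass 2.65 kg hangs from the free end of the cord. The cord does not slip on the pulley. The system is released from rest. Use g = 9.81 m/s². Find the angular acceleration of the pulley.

I = ½MR² = (1/2)(1.76)(0.130)² = 0.01487 kg·m².
Block: mg − T = ma. Pulley: TR = Iα. No-slip: a = αR, so T = (I/R²)a = 0.8800·a.
Then mg = (m + 0.8800)a, so a = (2.65)(9.81)/(2.65 + 0.8800) = 7.364 m/s².
α = a/R = 7.364/0.130 = 56.65 rad/s².

α ≈ 56.6 rad/s²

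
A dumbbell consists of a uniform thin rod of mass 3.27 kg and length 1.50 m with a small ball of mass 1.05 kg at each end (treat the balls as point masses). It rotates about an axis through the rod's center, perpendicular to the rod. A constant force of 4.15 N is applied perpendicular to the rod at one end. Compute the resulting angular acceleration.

α ≈ 1.73 rad/s²

I_rod = (1/12)ML² = (1/12)(3.27)(1.50)² = 0.6131 kg·m².
I_balls = 2·m·(L/2)² = 2(1.05)(0.7500)² = 1.181 kg·m².
Total I = 1.794 kg·m².
τ = F·(L/2) = (4.15)(0.750) = 3.113 N·m.
α = τ/I = 3.113/1.794 = 1.735 rad/s².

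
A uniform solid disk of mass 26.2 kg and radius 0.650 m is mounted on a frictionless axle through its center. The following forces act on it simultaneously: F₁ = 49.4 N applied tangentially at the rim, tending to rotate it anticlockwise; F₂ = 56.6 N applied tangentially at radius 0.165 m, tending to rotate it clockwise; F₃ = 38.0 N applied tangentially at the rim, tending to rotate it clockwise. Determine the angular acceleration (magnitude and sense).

α ≈ 0.349 rad/s², clockwise

I = ½MR² = (1/2)(26.2)(0.650)² = 5.535 kg·m².
Taking anticlockwise as positive: τ₁ = +(49.4)(0.650) = +32.11 N·m; τ₂ = −(56.6)(0.165) = −9.339 N·m; τ₃ = −(38.0)(0.650) = −24.70 N·m.
Net torque τ = -1.929 N·m.
α = τ/I = -1.929/5.535 = -0.3485 rad/s².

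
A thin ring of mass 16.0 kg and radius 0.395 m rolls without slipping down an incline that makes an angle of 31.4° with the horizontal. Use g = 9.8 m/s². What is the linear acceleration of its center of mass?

Translation along the incline: Mg sinθ − f = Ma.
Rotation about the center: fR = Iα with I = MR². No-slip gives a = αR, so f = (I/R²)a = M a.
Substituting: Mg sinθ = (1 + 1.000)Ma, so a = g sinθ/(1 + 1.000) = (9.8) sin 31.4° / 2.000 = 2.553 m/s².

a ≈ 2.55 m/s²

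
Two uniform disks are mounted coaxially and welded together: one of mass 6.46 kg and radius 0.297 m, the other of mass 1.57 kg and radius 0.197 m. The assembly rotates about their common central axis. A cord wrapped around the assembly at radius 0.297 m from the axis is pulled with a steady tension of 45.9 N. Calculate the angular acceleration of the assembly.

I = ½M₁R₁² + ½M₂R₂² = ½(6.46)(0.297)² + ½(1.57)(0.197)² = 0.3154 kg·m².
τ = F r = (45.9)(0.297) = 13.63 N·m.
α = τ/I = 13.63/0.3154 = 43.22 rad/s².

α ≈ 43.2 rad/s²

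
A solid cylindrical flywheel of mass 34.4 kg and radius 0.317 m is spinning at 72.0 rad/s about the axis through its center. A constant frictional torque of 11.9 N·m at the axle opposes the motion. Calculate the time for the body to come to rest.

t ≈ 10.5 s

I = ½MR² = (1/2)(34.4)(0.317)² = 1.728 kg·m².
The net torque has magnitude 11.9 N·m, opposing ω.
|α| = τ/I = 11.90/1.728 = 6.885 rad/s² (deceleration).
0 = ω₀ − |α|t ⇒ t = ω₀/|α| = 72.0/6.885 = 10.46 s.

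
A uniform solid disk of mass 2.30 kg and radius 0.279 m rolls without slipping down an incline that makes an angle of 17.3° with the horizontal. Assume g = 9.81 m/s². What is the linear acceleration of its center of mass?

Translation along the incline: Mg sinθ − f = Ma.
Rotation about the center: fR = Iα with I = ½MR². No-slip gives a = αR, so f = (I/R²)a = (1/2)M a.
Substituting: Mg sinθ = (1 + 0.5000)Ma, so a = g sinθ/(1 + 0.5000) = (9.81) sin 17.3° / 1.500 = 1.945 m/s².

a ≈ 1.94 m/s²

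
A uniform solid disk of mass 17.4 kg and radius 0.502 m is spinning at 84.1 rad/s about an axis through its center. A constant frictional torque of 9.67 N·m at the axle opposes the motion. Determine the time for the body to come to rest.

t ≈ 19.1 s

I = ½MR² = (1/2)(17.4)(0.502)² = 2.192 kg·m².
The net torque has magnitude 9.67 N·m, opposing ω.
|α| = τ/I = 9.670/2.192 = 4.411 rad/s² (deceleration).
0 = ω₀ − |α|t ⇒ t = ω₀/|α| = 84.1/4.411 = 19.07 s.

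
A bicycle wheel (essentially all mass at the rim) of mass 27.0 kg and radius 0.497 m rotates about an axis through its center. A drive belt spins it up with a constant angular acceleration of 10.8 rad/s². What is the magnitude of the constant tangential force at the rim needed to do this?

I = MR² = (27.0)(0.497)² = 6.669 kg·m².
The required torque is τ = Iα = (6.669)(10.80) = 72.03 N·m.
A tangential force at the rim gives τ = FR, so F = τ/R = 72.03/0.497 = 144.9 N.

F ≈ 145 N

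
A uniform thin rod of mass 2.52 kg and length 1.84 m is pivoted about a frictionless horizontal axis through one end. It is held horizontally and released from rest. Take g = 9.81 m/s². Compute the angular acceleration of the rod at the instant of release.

α ≈ 8.00 rad/s²

About the pivot, I = (1/3)ML² = (1/3)(2.52)(1.84)² = 2.844 kg·m².
The weight acts at the center, a distance L/2 = 0.9200 m from the pivot; τ = Mg(L/2) = 22.74 N·m.
α = τ/I = 22.74/2.844 = 7.997 rad/s².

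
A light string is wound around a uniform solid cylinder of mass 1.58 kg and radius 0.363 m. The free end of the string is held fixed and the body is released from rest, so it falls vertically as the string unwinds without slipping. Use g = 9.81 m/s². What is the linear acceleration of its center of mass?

Translation: Mg − T = Ma. Rotation about the center: TR = Iα with I = ½MR².
With a = αR: T = (I/R²)a = (1/2)M a, so Mg = (1 + 0.5000)Ma.
a = g/(1 + 0.5000) = 9.81/1.500 = 6.540 m/s².

a ≈ 6.54 m/s²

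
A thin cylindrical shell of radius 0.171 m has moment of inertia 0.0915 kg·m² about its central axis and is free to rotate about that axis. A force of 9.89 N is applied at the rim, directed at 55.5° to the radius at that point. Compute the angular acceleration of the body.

Only the tangential component produces torque: τ = F R sinθ = (9.89)(0.171) sin 55.5° = 1.394 N·m.
From τ = Iα: α = 1.394/0.09150 = 15.23 rad/s².

α ≈ 15.2 rad/s²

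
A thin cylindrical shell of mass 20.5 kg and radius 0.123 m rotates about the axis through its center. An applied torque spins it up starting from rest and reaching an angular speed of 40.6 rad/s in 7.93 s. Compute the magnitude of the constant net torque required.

I = MR² = (20.5)(0.123)² = 0.3101 kg·m².
α = Δω/Δt = (40.6 − 0)/7.93 = 5.120 rad/s².
τ = Iα = (0.3101)(5.120) = 1.588 N·m.

τ ≈ 1.59 N·m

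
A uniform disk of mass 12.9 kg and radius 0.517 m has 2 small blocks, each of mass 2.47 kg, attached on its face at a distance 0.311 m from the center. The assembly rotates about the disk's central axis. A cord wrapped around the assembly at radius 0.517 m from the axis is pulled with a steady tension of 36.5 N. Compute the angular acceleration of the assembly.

I_disk = ½MR² = ½(12.9)(0.517)² = 1.724 kg·m².
I_blocks = 2·m·r² = 2(2.47)(0.311)² = 0.4778 kg·m².
Total I = 2.202 kg·m².
τ = F r = (36.5)(0.517) = 18.87 N·m.
α = τ/I = 18.87/2.202 = 8.570 rad/s².

α ≈ 8.57 rad/s²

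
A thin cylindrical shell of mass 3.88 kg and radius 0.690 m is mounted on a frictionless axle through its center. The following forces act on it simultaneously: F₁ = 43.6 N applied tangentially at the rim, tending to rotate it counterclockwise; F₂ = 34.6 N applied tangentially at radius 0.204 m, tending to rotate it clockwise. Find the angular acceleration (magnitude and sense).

I = MR² = (3.88)(0.690)² = 1.847 kg·m².
Taking counterclockwise as positive: τ₁ = +(43.6)(0.690) = +30.08 N·m; τ₂ = −(34.6)(0.204) = −7.058 N·m.
Net torque τ = 23.03 N·m.
α = τ/I = 23.03/1.847 = 12.46 rad/s².

α ≈ 12.5 rad/s², counterclockwise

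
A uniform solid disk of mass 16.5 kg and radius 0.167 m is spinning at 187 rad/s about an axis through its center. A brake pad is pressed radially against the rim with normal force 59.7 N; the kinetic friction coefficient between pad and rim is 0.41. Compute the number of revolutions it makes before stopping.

≈ 157 revolutions

I = ½MR² = (1/2)(16.5)(0.167)² = 0.2301 kg·m².
Friction force f = μN = (0.41)(59.7) = 24.48 N at the rim; torque magnitude τ = fR = 4.088 N·m, opposing ω.
|α| = τ/I = 4.088/0.2301 = 17.77 rad/s² (deceleration).
ω² = ω₀² − 2|α|θ with ω = 0 ⇒ θ = ω₀²/(2|α|) = 984.2 rad = 156.6 rev.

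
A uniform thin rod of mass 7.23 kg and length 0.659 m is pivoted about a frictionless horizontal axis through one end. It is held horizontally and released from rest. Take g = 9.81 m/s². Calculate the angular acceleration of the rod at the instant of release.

About the pivot, I = (1/3)ML² = (1/3)(7.23)(0.659)² = 1.047 kg·m².
The weight acts at the center, a distance L/2 = 0.3295 m from the pivot; τ = Mg(L/2) = 23.37 N·m.
α = τ/I = 23.37/1.047 = 22.33 rad/s².
(Equivalently α = (3g/(2L)) = 22.33 rad/s².)

α ≈ 22.3 rad/s²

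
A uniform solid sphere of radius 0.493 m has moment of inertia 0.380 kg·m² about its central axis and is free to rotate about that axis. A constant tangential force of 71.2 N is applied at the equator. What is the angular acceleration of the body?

α ≈ 92.4 rad/s²

τ = F R = (71.2)(0.493) = 35.10 N·m.
From τ = Iα: α = 35.10/0.3800 = 92.37 rad/s².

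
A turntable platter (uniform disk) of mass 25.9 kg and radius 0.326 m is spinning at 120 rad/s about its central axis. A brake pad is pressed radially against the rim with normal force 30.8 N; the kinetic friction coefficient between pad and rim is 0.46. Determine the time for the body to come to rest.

I = ½MR² = (1/2)(25.9)(0.326)² = 1.376 kg·m².
Friction force f = μN = (0.46)(30.8) = 14.17 N at the rim; torque magnitude τ = fR = 4.619 N·m, opposing ω.
|α| = τ/I = 4.619/1.376 = 3.356 rad/s² (deceleration).
0 = ω₀ − |α|t ⇒ t = ω₀/|α| = 120/3.356 = 35.76 s.

t ≈ 35.8 s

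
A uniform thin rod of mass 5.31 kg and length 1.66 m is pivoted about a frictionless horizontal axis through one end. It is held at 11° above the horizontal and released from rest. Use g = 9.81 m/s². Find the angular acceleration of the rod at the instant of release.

About the pivot, I = (1/3)ML² = (1/3)(5.31)(1.66)² = 4.877 kg·m².
The weight acts at the center, a distance L/2 = 0.8300 m from the pivot; τ = Mg(L/2) cos 11° = 42.44 N·m.
α = τ/I = 42.44/4.877 = 8.702 rad/s².

α ≈ 8.70 rad/s²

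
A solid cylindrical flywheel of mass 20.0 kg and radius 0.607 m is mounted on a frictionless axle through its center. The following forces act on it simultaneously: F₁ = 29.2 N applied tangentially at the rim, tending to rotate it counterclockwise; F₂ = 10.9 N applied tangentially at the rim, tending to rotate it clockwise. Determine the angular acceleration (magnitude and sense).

I = ½MR² = (1/2)(20.0)(0.607)² = 3.684 kg·m².
Taking counterclockwise as positive: τ₁ = +(29.2)(0.607) = +17.72 N·m; τ₂ = −(10.9)(0.607) = −6.616 N·m.
Net torque τ = 11.11 N·m.
α = τ/I = 11.11/3.684 = 3.015 rad/s².

α ≈ 3.01 rad/s², counterclockwise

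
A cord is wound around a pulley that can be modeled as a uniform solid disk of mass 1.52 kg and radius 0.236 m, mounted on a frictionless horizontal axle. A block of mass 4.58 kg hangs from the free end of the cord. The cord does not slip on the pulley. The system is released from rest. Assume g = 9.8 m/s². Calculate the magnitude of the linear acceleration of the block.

a ≈ 8.41 m/s²

I = ½MR² = (1/2)(1.52)(0.236)² = 0.04233 kg·m².
Block: mg − T = ma. Pulley: TR = Iα. No-slip: a = αR, so T = (I/R²)a = 0.7600·a.
Then mg = (m + 0.7600)a, so a = (4.58)(9.8)/(4.58 + 0.7600) = 8.405 m/s².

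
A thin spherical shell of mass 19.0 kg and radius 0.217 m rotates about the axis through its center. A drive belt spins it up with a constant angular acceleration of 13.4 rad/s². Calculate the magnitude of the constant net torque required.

τ ≈ 7.99 N·m

I = (2/3)MR² = (2/3)(19.0)(0.217)² = 0.5965 kg·m².
τ = Iα = (0.5965)(13.40) = 7.993 N·m.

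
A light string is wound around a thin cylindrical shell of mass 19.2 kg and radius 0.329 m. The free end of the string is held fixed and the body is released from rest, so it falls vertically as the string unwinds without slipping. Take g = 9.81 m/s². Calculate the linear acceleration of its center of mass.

a ≈ 4.91 m/s²

Translation: Mg − T = Ma. Rotation about the center: TR = Iα with I = MR².
With a = αR: T = (I/R²)a = M a, so Mg = (1 + 1.000)Ma.
a = g/(1 + 1.000) = 9.81/2.000 = 4.905 m/s².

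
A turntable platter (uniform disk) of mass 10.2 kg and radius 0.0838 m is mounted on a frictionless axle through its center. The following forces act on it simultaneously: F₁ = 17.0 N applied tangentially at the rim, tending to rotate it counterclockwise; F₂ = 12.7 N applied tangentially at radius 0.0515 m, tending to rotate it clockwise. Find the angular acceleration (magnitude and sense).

α ≈ 21.5 rad/s², counterclockwise

I = ½MR² = (1/2)(10.2)(0.0838)² = 0.03581 kg·m².
Taking counterclockwise as positive: τ₁ = +(17.0)(0.0838) = +1.425 N·m; τ₂ = −(12.7)(0.0515) = −0.6540 N·m.
Net torque τ = 0.7706 N·m.
α = τ/I = 0.7706/0.03581 = 21.52 rad/s².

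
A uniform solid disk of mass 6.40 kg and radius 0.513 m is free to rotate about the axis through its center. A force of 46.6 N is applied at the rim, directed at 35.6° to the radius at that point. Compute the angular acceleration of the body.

α ≈ 16.5 rad/s²

I = ½MR² = (1/2)(6.40)(0.513)² = 0.8421 kg·m².
Only the tangential component produces torque: τ = F R sinθ = (46.6)(0.513) sin 35.6° = 13.92 N·m.
From τ = Iα: α = 13.92/0.8421 = 16.52 rad/s².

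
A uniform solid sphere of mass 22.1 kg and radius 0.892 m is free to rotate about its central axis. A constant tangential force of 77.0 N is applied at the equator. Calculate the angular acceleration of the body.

I = (2/5)MR² = (2/5)(22.1)(0.892)² = 7.034 kg·m².
τ = F R = (77.0)(0.892) = 68.68 N·m.
From τ = Iα: α = 68.68/7.034 = 9.765 rad/s².

α ≈ 9.77 rad/s²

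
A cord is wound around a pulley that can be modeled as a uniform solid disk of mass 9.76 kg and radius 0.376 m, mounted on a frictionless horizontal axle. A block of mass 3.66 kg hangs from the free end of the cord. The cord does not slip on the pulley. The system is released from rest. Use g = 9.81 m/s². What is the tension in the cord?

T ≈ 20.5 N

I = ½MR² = (1/2)(9.76)(0.376)² = 0.6899 kg·m².
Block: mg − T = ma. Pulley: TR = Iα. No-slip: a = αR, so T = (I/R²)a = 4.880·a.
Then mg = (m + 4.880)a, so a = (3.66)(9.81)/(3.66 + 4.880) = 4.204 m/s².
T = 4.880·a = 20.52 N.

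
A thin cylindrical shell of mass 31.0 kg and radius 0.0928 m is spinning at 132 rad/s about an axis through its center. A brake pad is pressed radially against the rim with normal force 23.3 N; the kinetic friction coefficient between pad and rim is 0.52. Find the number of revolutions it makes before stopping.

≈ 329 revolutions

I = MR² = (31.0)(0.0928)² = 0.2670 kg·m².
Friction force f = μN = (0.52)(23.3) = 12.12 N at the rim; torque magnitude τ = fR = 1.124 N·m, opposing ω.
|α| = τ/I = 1.124/0.2670 = 4.212 rad/s² (deceleration).
ω² = ω₀² − 2|α|θ with ω = 0 ⇒ θ = ω₀²/(2|α|) = 2069 rad = 329.2 rev.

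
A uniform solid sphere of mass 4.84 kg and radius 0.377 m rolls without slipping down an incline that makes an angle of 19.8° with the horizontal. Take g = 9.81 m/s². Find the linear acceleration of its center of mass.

a ≈ 2.37 m/s²

Translation along the incline: Mg sinθ − f = Ma.
Rotation about the center: fR = Iα with I = (2/5)MR². No-slip gives a = αR, so f = (I/R²)a = (2/5)M a.
Substituting: Mg sinθ = (1 + 0.4000)Ma, so a = g sinθ/(1 + 0.4000) = (9.81) sin 19.8° / 1.400 = 2.374 m/s².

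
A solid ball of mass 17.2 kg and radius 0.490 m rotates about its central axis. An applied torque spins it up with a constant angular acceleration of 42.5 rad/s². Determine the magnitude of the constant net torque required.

τ ≈ 70.2 N·m

I = (2/5)MR² = (2/5)(17.2)(0.490)² = 1.652 kg·m².
τ = Iα = (1.652)(42.50) = 70.21 N·m.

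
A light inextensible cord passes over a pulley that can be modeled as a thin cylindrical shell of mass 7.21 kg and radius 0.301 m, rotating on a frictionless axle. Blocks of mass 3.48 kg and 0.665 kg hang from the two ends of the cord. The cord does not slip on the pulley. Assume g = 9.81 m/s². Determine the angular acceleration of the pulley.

α ≈ 8.08 rad/s²

I = MR² = (7.21)(0.301)² = 0.6532 kg·m².
Heavier block: m₁g − T₁ = m₁a. Lighter block: T₂ − m₂g = m₂a.
Pulley: (T₁ − T₂)R = Iα = I(a/R), so T₁ − T₂ = (I/R²)a = 1·M_p a = 7.210·a.
Adding the three: (m₁ − m₂)g = (m₁ + m₂ + 7.210)a, so a = (3.48 − 0.665)(9.81)/(3.48 + 0.665 + 7.210) = 2.432 m/s².
α = a/R = 2.432/0.301 = 8.080 rad/s².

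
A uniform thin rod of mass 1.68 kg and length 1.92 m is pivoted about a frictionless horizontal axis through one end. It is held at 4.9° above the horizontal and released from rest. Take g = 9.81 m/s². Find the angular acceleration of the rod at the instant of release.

α ≈ 7.64 rad/s²

About the pivot, I = (1/3)ML² = (1/3)(1.68)(1.92)² = 2.064 kg·m².
The weight acts at the center, a distance L/2 = 0.9600 m from the pivot; τ = Mg(L/2) cos 4.9° = 15.76 N·m.
α = τ/I = 15.76/2.064 = 7.636 rad/s².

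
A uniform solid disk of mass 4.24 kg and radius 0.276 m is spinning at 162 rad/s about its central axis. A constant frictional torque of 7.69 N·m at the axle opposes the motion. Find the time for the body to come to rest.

t ≈ 3.40 s

I = ½MR² = (1/2)(4.24)(0.276)² = 0.1615 kg·m².
The net torque has magnitude 7.69 N·m, opposing ω.
|α| = τ/I = 7.690/0.1615 = 47.62 rad/s² (deceleration).
0 = ω₀ − |α|t ⇒ t = ω₀/|α| = 162/47.62 = 3.402 s.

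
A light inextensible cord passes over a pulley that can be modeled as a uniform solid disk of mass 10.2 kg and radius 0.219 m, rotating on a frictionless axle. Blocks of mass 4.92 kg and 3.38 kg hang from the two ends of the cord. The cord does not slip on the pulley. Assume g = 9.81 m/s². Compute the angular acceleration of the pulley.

α ≈ 5.15 rad/s²

I = ½MR² = (1/2)(10.2)(0.219)² = 0.2446 kg·m².
Heavier block: m₁g − T₁ = m₁a. Lighter block: T₂ − m₂g = m₂a.
Pulley: (T₁ − T₂)R = Iα = I(a/R), so T₁ − T₂ = (I/R²)a = (1/2)M_p a = 5.100·a.
Adding the three: (m₁ − m₂)g = (m₁ + m₂ + 5.100)a, so a = (4.92 − 3.38)(9.81)/(4.92 + 3.38 + 5.100) = 1.127 m/s².
α = a/R = 1.127/0.219 = 5.148 rad/s².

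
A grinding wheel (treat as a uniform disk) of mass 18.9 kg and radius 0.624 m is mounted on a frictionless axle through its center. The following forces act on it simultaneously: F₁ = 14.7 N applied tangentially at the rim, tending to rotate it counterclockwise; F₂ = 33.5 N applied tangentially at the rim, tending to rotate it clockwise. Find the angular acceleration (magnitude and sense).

α ≈ 3.19 rad/s², clockwise

I = ½MR² = (1/2)(18.9)(0.624)² = 3.680 kg·m².
Taking counterclockwise as positive: τ₁ = +(14.7)(0.624) = +9.173 N·m; τ₂ = −(33.5)(0.624) = −20.90 N·m.
Net torque τ = -11.73 N·m.
α = τ/I = -11.73/3.680 = -3.188 rad/s².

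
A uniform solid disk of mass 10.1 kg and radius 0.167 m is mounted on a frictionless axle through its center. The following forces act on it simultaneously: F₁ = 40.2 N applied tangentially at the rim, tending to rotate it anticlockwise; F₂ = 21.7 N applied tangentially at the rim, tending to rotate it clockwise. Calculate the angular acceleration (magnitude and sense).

I = ½MR² = (1/2)(10.1)(0.167)² = 0.1408 kg·m².
Taking anticlockwise as positive: τ₁ = +(40.2)(0.167) = +6.713 N·m; τ₂ = −(21.7)(0.167) = −3.624 N·m.
Net torque τ = 3.090 N·m.
α = τ/I = 3.090/0.1408 = 21.94 rad/s².

α ≈ 21.9 rad/s², anticlockwise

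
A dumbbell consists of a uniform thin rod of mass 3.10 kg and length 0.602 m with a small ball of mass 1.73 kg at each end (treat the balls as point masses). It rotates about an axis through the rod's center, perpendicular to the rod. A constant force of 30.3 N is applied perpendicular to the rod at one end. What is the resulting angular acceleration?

I_rod = (1/12)ML² = (1/12)(3.10)(0.602)² = 0.09362 kg·m².
I_balls = 2·m·(L/2)² = 2(1.73)(0.3010)² = 0.3135 kg·m².
Total I = 0.4071 kg·m².
τ = F·(L/2) = (30.3)(0.301) = 9.120 N·m.
α = τ/I = 9.120/0.4071 = 22.40 rad/s².

α ≈ 22.4 rad/s²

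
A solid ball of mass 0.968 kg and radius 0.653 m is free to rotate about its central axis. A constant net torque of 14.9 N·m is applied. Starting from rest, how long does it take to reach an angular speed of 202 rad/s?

t ≈ 2.24 s

I = (2/5)MR² = (2/5)(0.968)(0.653)² = 0.1651 kg·m².
α = τ/I = 14.9/0.1651 = 90.25 rad/s².
ω = αt ⇒ t = ω/α = 202/90.25 = 2.238 s.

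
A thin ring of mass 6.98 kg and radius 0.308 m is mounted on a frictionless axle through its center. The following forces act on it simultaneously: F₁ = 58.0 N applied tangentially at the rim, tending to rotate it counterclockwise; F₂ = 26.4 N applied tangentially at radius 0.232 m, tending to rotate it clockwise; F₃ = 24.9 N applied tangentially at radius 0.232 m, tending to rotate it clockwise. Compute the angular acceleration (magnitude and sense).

I = MR² = (6.98)(0.308)² = 0.6622 kg·m².
Taking counterclockwise as positive: τ₁ = +(58.0)(0.308) = +17.86 N·m; τ₂ = −(26.4)(0.232) = −6.125 N·m; τ₃ = −(24.9)(0.232) = −5.777 N·m.
Net torque τ = 5.962 N·m.
α = τ/I = 5.962/0.6622 = 9.005 rad/s².

α ≈ 9.00 rad/s², counterclockwise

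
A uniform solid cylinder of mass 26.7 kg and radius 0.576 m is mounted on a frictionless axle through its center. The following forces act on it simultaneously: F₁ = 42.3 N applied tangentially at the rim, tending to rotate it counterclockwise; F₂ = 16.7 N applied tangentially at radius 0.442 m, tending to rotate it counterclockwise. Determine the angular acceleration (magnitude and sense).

I = ½MR² = (1/2)(26.7)(0.576)² = 4.429 kg·m².
Taking counterclockwise as positive: τ₁ = +(42.3)(0.576) = +24.36 N·m; τ₂ = +(16.7)(0.442) = +7.381 N·m.
Net torque τ = 31.75 N·m.
α = τ/I = 31.75/4.429 = 7.167 rad/s².

α ≈ 7.17 rad/s², counterclockwise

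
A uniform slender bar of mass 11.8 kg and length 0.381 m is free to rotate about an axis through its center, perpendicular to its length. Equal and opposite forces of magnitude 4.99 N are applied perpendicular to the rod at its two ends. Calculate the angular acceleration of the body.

α ≈ 13.3 rad/s²

I = (1/12)ML² = (1/12)(11.8)(0.381)² = 0.1427 kg·m².
The couple gives τ = F·(L/2) + F·(L/2) = F L = (4.99)(0.381) = 1.901 N·m.
From τ = Iα: α = 1.901/0.1427 = 13.32 rad/s².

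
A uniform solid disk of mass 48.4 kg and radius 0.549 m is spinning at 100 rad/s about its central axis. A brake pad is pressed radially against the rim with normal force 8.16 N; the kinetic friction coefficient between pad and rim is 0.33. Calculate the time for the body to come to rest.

I = ½MR² = (1/2)(48.4)(0.549)² = 7.294 kg·m².
Friction force f = μN = (0.33)(8.16) = 2.693 N at the rim; torque magnitude τ = fR = 1.478 N·m, opposing ω.
|α| = τ/I = 1.478/7.294 = 0.2027 rad/s² (deceleration).
0 = ω₀ − |α|t ⇒ t = ω₀/|α| = 100/0.2027 = 493.4 s.

t ≈ 493 s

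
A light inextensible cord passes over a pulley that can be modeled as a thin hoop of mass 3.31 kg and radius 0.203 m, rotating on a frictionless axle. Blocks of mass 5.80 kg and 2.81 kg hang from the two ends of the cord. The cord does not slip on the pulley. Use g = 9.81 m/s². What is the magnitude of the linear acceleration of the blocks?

I = MR² = (3.31)(0.203)² = 0.1364 kg·m².
Heavier block: m₁g − T₁ = m₁a. Lighter block: T₂ − m₂g = m₂a.
Pulley: (T₁ − T₂)R = Iα = I(a/R), so T₁ − T₂ = (I/R²)a = 1·M_p a = 3.310·a.
Adding the three: (m₁ − m₂)g = (m₁ + m₂ + 3.310)a, so a = (5.80 − 2.81)(9.81)/(5.80 + 2.81 + 3.310) = 2.461 m/s².

a ≈ 2.46 m/s²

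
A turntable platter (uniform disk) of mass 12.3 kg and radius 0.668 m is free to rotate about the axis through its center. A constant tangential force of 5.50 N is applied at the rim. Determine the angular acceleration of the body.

I = ½MR² = (1/2)(12.3)(0.668)² = 2.744 kg·m².
τ = F R = (5.50)(0.668) = 3.674 N·m.
Newton's second law for rotation, τ = Iα, gives α = τ/I = 3.674/2.744 = 1.339 rad/s².

α ≈ 1.34 rad/s²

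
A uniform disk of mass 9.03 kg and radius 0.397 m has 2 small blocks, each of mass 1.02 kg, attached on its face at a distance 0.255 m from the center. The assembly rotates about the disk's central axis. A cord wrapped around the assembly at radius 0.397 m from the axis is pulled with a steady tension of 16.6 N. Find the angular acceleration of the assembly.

α ≈ 7.81 rad/s²

I_disk = ½MR² = ½(9.03)(0.397)² = 0.7116 kg·m².
I_blocks = 2·m·r² = 2(1.02)(0.255)² = 0.1327 kg·m².
Total I = 0.8443 kg·m².
τ = F r = (16.6)(0.397) = 6.590 N·m.
α = τ/I = 6.590/0.8443 = 7.806 rad/s².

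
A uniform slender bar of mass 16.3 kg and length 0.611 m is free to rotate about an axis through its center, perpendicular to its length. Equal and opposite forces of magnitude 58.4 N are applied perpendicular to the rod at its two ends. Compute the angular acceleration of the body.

α ≈ 70.4 rad/s²

I = (1/12)ML² = (1/12)(16.3)(0.611)² = 0.5071 kg·m².
The couple gives τ = F·(L/2) + F·(L/2) = F L = (58.4)(0.611) = 35.68 N·m.
From τ = Iα: α = 35.68/0.5071 = 70.37 rad/s².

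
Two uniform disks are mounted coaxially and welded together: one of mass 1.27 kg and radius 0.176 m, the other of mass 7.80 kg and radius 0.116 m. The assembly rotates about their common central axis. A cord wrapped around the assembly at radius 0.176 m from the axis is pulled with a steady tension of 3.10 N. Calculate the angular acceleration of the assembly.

I = ½M₁R₁² + ½M₂R₂² = ½(1.27)(0.176)² + ½(7.80)(0.116)² = 0.07215 kg·m².
τ = F r = (3.10)(0.176) = 0.5456 N·m.
α = τ/I = 0.5456/0.07215 = 7.562 rad/s².

α ≈ 7.56 rad/s²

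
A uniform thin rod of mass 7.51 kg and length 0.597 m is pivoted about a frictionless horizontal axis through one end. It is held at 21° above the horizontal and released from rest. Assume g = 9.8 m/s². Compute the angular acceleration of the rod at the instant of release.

About the pivot, I = (1/3)ML² = (1/3)(7.51)(0.597)² = 0.8922 kg·m².
The weight acts at the center, a distance L/2 = 0.2985 m from the pivot; τ = Mg(L/2) cos 21° = 20.51 N·m.
α = τ/I = 20.51/0.8922 = 22.99 rad/s².
(Equivalently α = (3g/(2L)) cos 21° = 22.99 rad/s².)

α ≈ 23.0 rad/s²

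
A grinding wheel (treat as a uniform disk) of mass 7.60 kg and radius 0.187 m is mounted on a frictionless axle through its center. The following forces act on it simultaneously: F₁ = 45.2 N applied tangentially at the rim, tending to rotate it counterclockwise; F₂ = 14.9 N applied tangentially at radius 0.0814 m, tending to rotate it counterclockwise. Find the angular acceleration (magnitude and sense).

I = ½MR² = (1/2)(7.60)(0.187)² = 0.1329 kg·m².
Taking counterclockwise as positive: τ₁ = +(45.2)(0.187) = +8.452 N·m; τ₂ = +(14.9)(0.0814) = +1.213 N·m.
Net torque τ = 9.665 N·m.
α = τ/I = 9.665/0.1329 = 72.74 rad/s².

α ≈ 72.7 rad/s², counterclockwise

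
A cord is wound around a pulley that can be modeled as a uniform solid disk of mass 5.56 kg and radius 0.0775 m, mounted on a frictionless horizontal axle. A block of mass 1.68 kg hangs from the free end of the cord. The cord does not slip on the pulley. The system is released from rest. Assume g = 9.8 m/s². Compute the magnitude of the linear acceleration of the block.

a ≈ 3.69 m/s²

I = ½MR² = (1/2)(5.56)(0.0775)² = 0.01670 kg·m².
Block: mg − T = ma. Pulley: TR = Iα. No-slip: a = αR, so T = (I/R²)a = 2.780·a.
Then mg = (m + 2.780)a, so a = (1.68)(9.8)/(1.68 + 2.780) = 3.691 m/s².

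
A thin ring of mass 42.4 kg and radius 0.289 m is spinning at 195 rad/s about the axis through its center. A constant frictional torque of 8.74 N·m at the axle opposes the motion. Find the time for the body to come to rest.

I = MR² = (42.4)(0.289)² = 3.541 kg·m².
The net torque has magnitude 8.74 N·m, opposing ω.
|α| = τ/I = 8.740/3.541 = 2.468 rad/s² (deceleration).
0 = ω₀ − |α|t ⇒ t = ω₀/|α| = 195/2.468 = 79.01 s.

t ≈ 79.0 s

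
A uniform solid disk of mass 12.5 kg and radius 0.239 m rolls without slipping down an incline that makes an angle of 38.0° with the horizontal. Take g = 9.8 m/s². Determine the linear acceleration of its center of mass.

a ≈ 4.02 m/s²

Translation along the incline: Mg sinθ − f = Ma.
Rotation about the center: fR = Iα with I = ½MR². No-slip gives a = αR, so f = (I/R²)a = (1/2)M a.
Substituting: Mg sinθ = (1 + 0.5000)Ma, so a = g sinθ/(1 + 0.5000) = (9.8) sin 38.0° / 1.500 = 4.022 m/s².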